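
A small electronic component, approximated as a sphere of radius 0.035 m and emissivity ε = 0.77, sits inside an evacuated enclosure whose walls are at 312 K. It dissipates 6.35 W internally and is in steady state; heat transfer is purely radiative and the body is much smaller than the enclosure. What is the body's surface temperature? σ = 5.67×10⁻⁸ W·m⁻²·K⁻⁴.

For a small grey body in a large enclosure, net radiated power = εσA(T⁴ − T_w⁴).
Steady state: P = εσA(T⁴ − T_w⁴) with A = 4πr² = 0.01539 m².
T⁴ = P/(εσA) + T_w⁴ = 6.35/(0.77·5.67×10⁻⁸·0.01539) + (312)⁴
    = 9.448×10⁹ + 9.476×10⁹ = 1.892×10¹⁰ K⁴.

T ≈ 371 K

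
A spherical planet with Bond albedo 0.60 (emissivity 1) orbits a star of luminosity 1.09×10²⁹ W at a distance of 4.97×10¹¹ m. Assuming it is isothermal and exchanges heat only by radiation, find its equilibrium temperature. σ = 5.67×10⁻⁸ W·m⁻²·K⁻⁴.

First find the stellar flux at distance d: S = L/(4πd²) = 1.09×10²⁹/(4π·(4.97×10¹¹)²) = 35120 W/m².
For an isothermal sphere, absorbed (1−a)S·πr² = emitted σ·4πr²·T⁴, so T⁴ = (1−a)S/(4σ).
T⁴ = 0.400·35120/(4·5.67×10⁻⁸) = 6.193×10¹⁰ K⁴.

T ≈ 499 K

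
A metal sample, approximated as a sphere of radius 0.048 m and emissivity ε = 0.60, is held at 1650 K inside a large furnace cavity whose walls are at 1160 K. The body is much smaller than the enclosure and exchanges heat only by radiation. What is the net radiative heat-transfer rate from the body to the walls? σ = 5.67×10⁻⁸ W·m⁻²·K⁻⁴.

P_net ≈ 5520 W

For a small grey body in a large enclosure: P_net = εσA(T_body⁴ − T_wall⁴).
A = 4πr² = 0.02895 m²; T_body⁴ − T_wall⁴ = 7.412×10¹² − 1.811×10¹² = 5.601×10¹² K⁴.
|P_net| = 0.60·5.67×10⁻⁸·0.02895·5.601×10¹².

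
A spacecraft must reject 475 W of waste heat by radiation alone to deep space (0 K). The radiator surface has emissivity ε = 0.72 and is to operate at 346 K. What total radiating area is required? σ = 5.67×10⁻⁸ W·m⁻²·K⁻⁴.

P = εσA T⁴ ⇒ A = P/(εσT⁴).
T⁴ = 1.433×10¹⁰ K⁴.
A = 475/(0.72 × 5.67×10⁻⁸ × 1.433×10¹⁰).

A ≈ 0.812 m²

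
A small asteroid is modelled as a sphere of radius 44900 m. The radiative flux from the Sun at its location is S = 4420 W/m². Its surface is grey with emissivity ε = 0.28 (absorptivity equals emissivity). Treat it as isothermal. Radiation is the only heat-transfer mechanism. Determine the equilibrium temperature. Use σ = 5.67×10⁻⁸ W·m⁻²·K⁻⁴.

At equilibrium, absorbed power = emitted power.
Absorbing cross-section = πr² = 6.333×10⁹ m²; emitting surface = 4πr² = 2.533×10¹⁰ m² (ratio 4).
εS·A_cross = εσ·A_surf·T⁴  ⇒  T⁴ = S/(4σ)   (ε cancels).
T⁴ = 4420/(4·5.67×10⁻⁸) = 1.949×10¹⁰ K⁴.
T = (1.949×10¹⁰)^(1/4).

T ≈ 374 K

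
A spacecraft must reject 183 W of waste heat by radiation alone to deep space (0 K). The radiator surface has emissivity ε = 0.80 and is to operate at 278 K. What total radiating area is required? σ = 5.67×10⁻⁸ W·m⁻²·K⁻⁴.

A ≈ 0.675 m²

P = εσA T⁴ ⇒ A = P/(εσT⁴).
T⁴ = 5.973×10⁹ K⁴.
A = 183/(0.80 × 5.67×10⁻⁸ × 5.973×10⁹).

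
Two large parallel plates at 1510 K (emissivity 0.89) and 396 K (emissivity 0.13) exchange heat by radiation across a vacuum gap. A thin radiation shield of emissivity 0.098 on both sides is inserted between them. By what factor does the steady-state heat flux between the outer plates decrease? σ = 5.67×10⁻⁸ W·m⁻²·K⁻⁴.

Without shield: q₀ = σΔ(T⁴)/(1/ε₁+1/ε₂−1) with denominator 7.816.
With shield the two gaps are in series; the resistances add: (1/ε₁+1/ε_s−1)+(1/ε_s+1/ε₂−1) = 10.33+16.90 = 27.22.
Heat-flux ratio q₀/q = 27.22/7.816.

factor ≈ 3.48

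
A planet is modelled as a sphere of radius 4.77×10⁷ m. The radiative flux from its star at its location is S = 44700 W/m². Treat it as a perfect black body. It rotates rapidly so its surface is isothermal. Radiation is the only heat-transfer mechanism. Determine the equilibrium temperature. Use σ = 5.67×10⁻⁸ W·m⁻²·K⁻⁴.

T ≈ 666 K

At equilibrium, absorbed power = emitted power.
Absorbing cross-section = πr² = 7.148×10¹⁵ m²; emitting surface = 4πr² = 2.859×10¹⁶ m² (ratio 4).
S·A_cross = εσ·A_surf·T⁴  ⇒  T⁴ = S/(4σ).
T⁴ = 1.00·44700/(4·5.67×10⁻⁸) = 1.971×10¹¹ K⁴.
T = (1.971×10¹¹)^(1/4).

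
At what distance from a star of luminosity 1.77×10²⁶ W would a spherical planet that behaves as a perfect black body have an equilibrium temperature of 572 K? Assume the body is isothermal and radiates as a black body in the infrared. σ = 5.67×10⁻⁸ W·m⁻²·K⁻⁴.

For an isothermal black-emitting sphere, (1−a)S·πr² = σ·4πr²·T⁴ ⇒ S = 4σT⁴/(1−a).
S = 4·5.67×10⁻⁸·(572)⁴/1.00 = 24280 W/m².
Flux falls as S = L/(4πd²), so d = √(L/(4πS)) = √(1.77×10²⁶/(4π·24280)).

d ≈ 2.41×10¹⁰ m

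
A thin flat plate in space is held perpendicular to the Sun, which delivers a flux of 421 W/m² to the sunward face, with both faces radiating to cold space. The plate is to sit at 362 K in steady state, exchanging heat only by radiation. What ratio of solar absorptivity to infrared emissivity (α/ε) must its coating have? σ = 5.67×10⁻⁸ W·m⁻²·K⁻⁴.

Balance: αS·A = εσ·2A·T⁴ ⇒ α/ε = 2σT⁴/S.
α/ε = 2·5.67×10⁻⁸·(362)⁴/421 = 2·5.67×10⁻⁸·1.717×10¹⁰/421.

α/ε ≈ 4.63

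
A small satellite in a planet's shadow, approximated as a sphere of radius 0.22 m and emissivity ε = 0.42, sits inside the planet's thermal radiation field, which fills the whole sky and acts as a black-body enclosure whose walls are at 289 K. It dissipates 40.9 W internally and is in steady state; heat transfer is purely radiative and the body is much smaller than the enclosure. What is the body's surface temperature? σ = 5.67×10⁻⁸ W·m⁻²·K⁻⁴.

For a small grey body in a large enclosure, net radiated power = εσA(T⁴ − T_w⁴).
Steady state: P = εσA(T⁴ − T_w⁴) with A = 4πr² = 0.6082 m².
T⁴ = P/(εσA) + T_w⁴ = 40.9/(0.42·5.67×10⁻⁸·0.6082) + (289)⁴
    = 2.824×10⁹ + 6.976×10⁹ = 9.800×10⁹ K⁴.

T ≈ 315 K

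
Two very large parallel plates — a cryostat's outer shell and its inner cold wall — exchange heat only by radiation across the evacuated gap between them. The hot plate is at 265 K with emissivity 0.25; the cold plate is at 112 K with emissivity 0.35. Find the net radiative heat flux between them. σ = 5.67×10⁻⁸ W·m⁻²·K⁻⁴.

For two infinite grey parallel plates, q = σ(T₁⁴ − T₂⁴)/(1/ε₁ + 1/ε₂ − 1).
T₁⁴ − T₂⁴ = 4.932×10⁹ − 1.574×10⁸ = 4.774×10⁹ K⁴.
1/ε₁ + 1/ε₂ − 1 = 4.000 + 2.857 − 1 = 5.857.
q = 5.67×10⁻⁸ × 4.774×10⁹ / 5.857.

q ≈ 46.2 W/m²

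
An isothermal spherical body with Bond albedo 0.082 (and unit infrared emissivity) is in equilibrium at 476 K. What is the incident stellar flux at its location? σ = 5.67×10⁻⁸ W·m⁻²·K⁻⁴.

(1−a)S·πr² = σ·4πr²·T⁴ ⇒ S = 4σT⁴/(1−a).
S = 4·5.67×10⁻⁸·5.134×10¹⁰/0.918.

S ≈ 12700 W/m²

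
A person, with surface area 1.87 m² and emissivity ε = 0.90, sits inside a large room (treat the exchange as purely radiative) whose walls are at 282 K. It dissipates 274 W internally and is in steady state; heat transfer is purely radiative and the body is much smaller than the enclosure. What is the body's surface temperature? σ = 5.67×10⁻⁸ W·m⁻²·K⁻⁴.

For a small grey body in a large enclosure, net radiated power = εσA(T⁴ − T_w⁴).
Steady state: P = εσA(T⁴ − T_w⁴) with A = 1.87 m².
T⁴ = P/(εσA) + T_w⁴ = 274/(0.90·5.67×10⁻⁸·1.870) + (282)⁴
    = 2.871×10⁹ + 6.324×10⁹ = 9.195×10⁹ K⁴.

T ≈ 310 K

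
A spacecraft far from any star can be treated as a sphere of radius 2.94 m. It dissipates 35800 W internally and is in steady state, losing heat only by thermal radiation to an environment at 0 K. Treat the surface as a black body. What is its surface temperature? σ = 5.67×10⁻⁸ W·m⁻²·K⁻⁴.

T ≈ 276 K

Steady state: internal power = radiated power, P = εσA T⁴.
Radiating area A = 4πr² = 108.6 m².
T⁴ = P/(εσA) = 35800/(1.0·5.67×10⁻⁸·108.6) = 5.813×10⁹ K⁴.
T = (5.813×10⁹)^(1/4).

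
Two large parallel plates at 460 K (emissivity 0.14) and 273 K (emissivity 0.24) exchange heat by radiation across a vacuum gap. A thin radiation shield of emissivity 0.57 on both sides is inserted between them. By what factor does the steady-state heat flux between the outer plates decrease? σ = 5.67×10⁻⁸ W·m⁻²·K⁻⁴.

factor ≈ 1.24

Without shield: q₀ = σΔ(T⁴)/(1/ε₁+1/ε₂−1) with denominator 10.31.
With shield the two gaps are in series; the resistances add: (1/ε₁+1/ε_s−1)+(1/ε_s+1/ε₂−1) = 7.897+4.921 = 12.82.
Heat-flux ratio q₀/q = 12.82/10.31.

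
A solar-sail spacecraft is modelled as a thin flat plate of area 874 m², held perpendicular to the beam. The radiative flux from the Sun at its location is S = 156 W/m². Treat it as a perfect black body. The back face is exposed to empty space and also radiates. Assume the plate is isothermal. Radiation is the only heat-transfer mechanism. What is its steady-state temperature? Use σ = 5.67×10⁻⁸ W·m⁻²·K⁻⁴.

At equilibrium, absorbed power = emitted power.
Absorbing cross-section = A = 874.0 m²; emitting surface = 2A = 1748 m² (ratio 2).
S·A_cross = εσ·A_surf·T⁴  ⇒  T⁴ = S/(2σ).
T⁴ = 1.00·156/(2·5.67×10⁻⁸) = 1.376×10⁹ K⁴.
T = (1.376×10⁹)^(1/4).

T ≈ 193 K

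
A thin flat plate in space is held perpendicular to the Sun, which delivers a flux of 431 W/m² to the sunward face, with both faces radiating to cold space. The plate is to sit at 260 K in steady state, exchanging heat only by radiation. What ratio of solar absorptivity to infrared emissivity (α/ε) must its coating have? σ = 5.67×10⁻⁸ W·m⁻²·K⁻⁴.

α/ε ≈ 1.20

Balance: αS·A = εσ·2A·T⁴ ⇒ α/ε = 2σT⁴/S.
α/ε = 2·5.67×10⁻⁸·(260)⁴/431 = 2·5.67×10⁻⁸·4.570×10⁹/431.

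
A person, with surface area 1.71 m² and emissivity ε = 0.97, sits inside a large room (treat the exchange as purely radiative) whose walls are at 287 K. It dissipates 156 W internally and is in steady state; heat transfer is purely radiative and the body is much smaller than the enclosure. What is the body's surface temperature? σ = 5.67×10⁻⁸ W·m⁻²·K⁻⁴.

T ≈ 303 K

For a small grey body in a large enclosure, net radiated power = εσA(T⁴ − T_w⁴).
Steady state: P = εσA(T⁴ − T_w⁴) with A = 1.71 m².
T⁴ = P/(εσA) + T_w⁴ = 156/(0.97·5.67×10⁻⁸·1.710) + (287)⁴
    = 1.659×10⁹ + 6.785×10⁹ = 8.443×10⁹ K⁴.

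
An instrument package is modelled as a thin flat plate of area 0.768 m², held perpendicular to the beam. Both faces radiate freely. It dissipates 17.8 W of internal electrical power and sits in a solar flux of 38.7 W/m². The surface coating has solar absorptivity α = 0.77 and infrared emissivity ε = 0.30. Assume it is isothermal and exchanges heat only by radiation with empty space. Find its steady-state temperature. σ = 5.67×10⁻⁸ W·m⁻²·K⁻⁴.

T ≈ 199 K

At steady state, absorbed solar power + internal power = radiated power.
Absorbed: α·S·A_cross = 0.77·38.7·0.7680 = 22.89 W (cross-section A).
Total input = 22.89 + 17.8 = 40.69 W.
Radiated: εσ·A_surf·T⁴ with A_surf = 2A = 1.536 m².
T⁴ = 40.69/(0.30·5.67×10⁻⁸·1.536) = 1.557×10⁹ K⁴.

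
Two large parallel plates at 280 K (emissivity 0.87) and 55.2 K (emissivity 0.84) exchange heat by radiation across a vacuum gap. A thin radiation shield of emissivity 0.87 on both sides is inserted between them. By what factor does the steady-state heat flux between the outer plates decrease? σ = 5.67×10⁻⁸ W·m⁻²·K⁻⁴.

factor ≈ 1.97

Without shield: q₀ = σΔ(T⁴)/(1/ε₁+1/ε₂−1) with denominator 1.340.
With shield the two gaps are in series; the resistances add: (1/ε₁+1/ε_s−1)+(1/ε_s+1/ε₂−1) = 1.299+1.340 = 2.639.
Heat-flux ratio q₀/q = 2.639/1.340.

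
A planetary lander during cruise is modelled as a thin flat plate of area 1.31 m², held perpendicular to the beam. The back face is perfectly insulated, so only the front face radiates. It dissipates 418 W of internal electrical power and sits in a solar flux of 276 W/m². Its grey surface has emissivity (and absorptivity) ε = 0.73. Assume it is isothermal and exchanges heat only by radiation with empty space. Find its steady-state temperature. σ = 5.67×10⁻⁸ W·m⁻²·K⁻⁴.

At steady state, absorbed solar power + internal power = radiated power.
Absorbed: α·S·A_cross = 0.73·276·1.310 = 263.9 W (cross-section A).
Total input = 263.9 + 418 = 681.9 W.
Radiated: εσ·A_surf·T⁴ with A_surf = A = 1.310 m².
T⁴ = 681.9/(0.73·5.67×10⁻⁸·1.310) = 1.258×10¹⁰ K⁴.

T ≈ 335 K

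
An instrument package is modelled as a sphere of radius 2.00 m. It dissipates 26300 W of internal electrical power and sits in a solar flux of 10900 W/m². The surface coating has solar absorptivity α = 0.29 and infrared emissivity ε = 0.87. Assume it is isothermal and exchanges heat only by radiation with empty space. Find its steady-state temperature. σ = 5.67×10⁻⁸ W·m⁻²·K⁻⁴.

At steady state, absorbed solar power + internal power = radiated power.
Absorbed: α·S·A_cross = 0.29·10900·12.57 = 39720 W (cross-section πr²).
Total input = 39720 + 26300 = 66020 W.
Radiated: εσ·A_surf·T⁴ with A_surf = 4πr² = 50.27 m².
T⁴ = 66020/(0.87·5.67×10⁻⁸·50.27) = 2.663×10¹⁰ K⁴.

T ≈ 404 K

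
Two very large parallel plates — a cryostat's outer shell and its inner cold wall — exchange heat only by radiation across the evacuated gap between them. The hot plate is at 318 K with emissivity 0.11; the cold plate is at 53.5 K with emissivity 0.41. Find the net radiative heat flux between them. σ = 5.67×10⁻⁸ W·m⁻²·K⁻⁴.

For two infinite grey parallel plates, q = σ(T₁⁴ − T₂⁴)/(1/ε₁ + 1/ε₂ − 1).
T₁⁴ − T₂⁴ = 1.023×10¹⁰ − 8.192×10⁶ = 1.022×10¹⁰ K⁴.
1/ε₁ + 1/ε₂ − 1 = 9.091 + 2.439 − 1 = 10.53.
q = 5.67×10⁻⁸ × 1.022×10¹⁰ / 10.53.

q ≈ 55.0 W/m²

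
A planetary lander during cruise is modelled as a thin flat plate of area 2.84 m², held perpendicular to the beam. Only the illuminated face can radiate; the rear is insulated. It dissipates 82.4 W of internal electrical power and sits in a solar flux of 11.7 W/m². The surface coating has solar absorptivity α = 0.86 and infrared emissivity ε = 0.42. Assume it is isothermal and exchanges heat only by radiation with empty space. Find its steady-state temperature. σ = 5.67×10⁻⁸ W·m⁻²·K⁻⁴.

At steady state, absorbed solar power + internal power = radiated power.
Absorbed: α·S·A_cross = 0.86·11.7·2.840 = 28.58 W (cross-section A).
Total input = 28.58 + 82.4 = 111.0 W.
Radiated: εσ·A_surf·T⁴ with A_surf = A = 2.840 m².
T⁴ = 111.0/(0.42·5.67×10⁻⁸·2.840) = 1.641×10⁹ K⁴.

T ≈ 201 K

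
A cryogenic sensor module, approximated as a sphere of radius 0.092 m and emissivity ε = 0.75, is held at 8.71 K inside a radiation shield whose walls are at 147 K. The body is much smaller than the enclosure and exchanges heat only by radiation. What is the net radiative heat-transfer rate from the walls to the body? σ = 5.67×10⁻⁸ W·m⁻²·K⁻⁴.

For a small grey body in a large enclosure: P_net = εσA(T_body⁴ − T_wall⁴).
A = 4πr² = 0.1064 m²; T_body⁴ − T_wall⁴ = 5755 − 4.669×10⁸ = -4.669×10⁸ K⁴.
|P_net| = 0.75·5.67×10⁻⁸·0.1064·4.669×10⁸.

P_net ≈ 2.11 W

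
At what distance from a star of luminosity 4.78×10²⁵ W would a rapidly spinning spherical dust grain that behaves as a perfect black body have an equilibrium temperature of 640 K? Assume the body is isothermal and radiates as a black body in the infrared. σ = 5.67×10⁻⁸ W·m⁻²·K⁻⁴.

d ≈ 1.00×10¹⁰ m

For an isothermal black-emitting sphere, (1−a)S·πr² = σ·4πr²·T⁴ ⇒ S = 4σT⁴/(1−a).
S = 4·5.67×10⁻⁸·(640)⁴/1.00 = 38050 W/m².
Flux falls as S = L/(4πd²), so d = √(L/(4πS)) = √(4.78×10²⁵/(4π·38050)).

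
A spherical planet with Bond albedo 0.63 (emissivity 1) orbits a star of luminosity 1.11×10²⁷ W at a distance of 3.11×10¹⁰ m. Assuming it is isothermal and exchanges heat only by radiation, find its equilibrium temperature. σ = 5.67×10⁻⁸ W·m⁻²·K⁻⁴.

T ≈ 621 K

First find the stellar flux at distance d: S = L/(4πd²) = 1.11×10²⁷/(4π·(3.11×10¹⁰)²) = 91330 W/m².
For an isothermal sphere, absorbed (1−a)S·πr² = emitted σ·4πr²·T⁴, so T⁴ = (1−a)S/(4σ).
T⁴ = 0.370·91330/(4·5.67×10⁻⁸) = 1.490×10¹¹ K⁴.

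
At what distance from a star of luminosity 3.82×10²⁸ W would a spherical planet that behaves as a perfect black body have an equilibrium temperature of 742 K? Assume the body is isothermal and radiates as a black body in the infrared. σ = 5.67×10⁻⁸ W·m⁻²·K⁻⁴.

d ≈ 2.10×10¹¹ m

For an isothermal black-emitting sphere, (1−a)S·πr² = σ·4πr²·T⁴ ⇒ S = 4σT⁴/(1−a).
S = 4·5.67×10⁻⁸·(742)⁴/1.00 = 68750 W/m².
Flux falls as S = L/(4πd²), so d = √(L/(4πS)) = √(3.82×10²⁸/(4π·68750)).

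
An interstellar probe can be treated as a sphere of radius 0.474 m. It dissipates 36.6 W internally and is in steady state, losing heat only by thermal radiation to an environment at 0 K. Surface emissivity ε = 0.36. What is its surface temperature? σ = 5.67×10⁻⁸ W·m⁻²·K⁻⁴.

T ≈ 159 K

Steady state: internal power = radiated power, P = εσA T⁴.
Radiating area A = 4πr² = 2.823 m².
T⁴ = P/(εσA) = 36.6/(0.36·5.67×10⁻⁸·2.823) = 6.351×10⁸ K⁴.
T = (6.351×10⁸)^(1/4).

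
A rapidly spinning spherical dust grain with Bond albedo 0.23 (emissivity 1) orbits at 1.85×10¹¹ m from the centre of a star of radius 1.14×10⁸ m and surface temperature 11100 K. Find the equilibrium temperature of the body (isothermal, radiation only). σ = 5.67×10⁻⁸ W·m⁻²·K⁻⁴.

The star's surface emits σT_*⁴; at distance d the flux is S = σT_*⁴(R_*/d)².
S = 5.67×10⁻⁸·(11100)⁴·(1.14×10⁸/1.85×10¹¹)² = 326.8 W/m².
For an isothermal sphere T⁴ = (1−a)S/(4σ) = 1.110×10⁹ K⁴.

T ≈ 183 K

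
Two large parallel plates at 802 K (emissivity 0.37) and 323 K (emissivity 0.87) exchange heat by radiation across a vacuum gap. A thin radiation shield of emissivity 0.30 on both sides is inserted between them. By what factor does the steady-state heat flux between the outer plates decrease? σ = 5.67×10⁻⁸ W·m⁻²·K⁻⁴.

factor ≈ 2.99

Without shield: q₀ = σΔ(T⁴)/(1/ε₁+1/ε₂−1) with denominator 2.852.
With shield the two gaps are in series; the resistances add: (1/ε₁+1/ε_s−1)+(1/ε_s+1/ε₂−1) = 5.036+3.483 = 8.519.
Heat-flux ratio q₀/q = 8.519/2.852.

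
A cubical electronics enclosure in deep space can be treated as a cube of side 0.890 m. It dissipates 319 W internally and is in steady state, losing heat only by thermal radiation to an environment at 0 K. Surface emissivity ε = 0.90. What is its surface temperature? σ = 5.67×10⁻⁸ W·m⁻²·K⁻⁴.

T ≈ 190 K

Steady state: internal power = radiated power, P = εσA T⁴.
Radiating area A = 6L² = 4.753 m².
T⁴ = P/(εσA) = 319/(0.90·5.67×10⁻⁸·4.753) = 1.315×10⁹ K⁴.
T = (1.315×10⁹)^(1/4).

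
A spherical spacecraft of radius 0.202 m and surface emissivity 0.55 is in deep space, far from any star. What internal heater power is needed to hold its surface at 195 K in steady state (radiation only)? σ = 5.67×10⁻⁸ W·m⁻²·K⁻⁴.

P ≈ 23.1 W

P = εσ·4πr²·T⁴.
4πr² = 0.5128 m²; T⁴ = 1.446×10⁹ K⁴.
P = 0.55·5.67×10⁻⁸·0.5128·1.446×10⁹.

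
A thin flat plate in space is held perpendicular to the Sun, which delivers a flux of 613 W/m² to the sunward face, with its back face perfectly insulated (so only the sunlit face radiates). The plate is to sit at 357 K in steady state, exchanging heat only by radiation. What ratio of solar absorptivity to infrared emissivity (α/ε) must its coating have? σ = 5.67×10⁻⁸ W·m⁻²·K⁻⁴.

Balance: αS·A = εσ·1A·T⁴ ⇒ α/ε = σT⁴/S.
α/ε = 5.67×10⁻⁸·(357)⁴/613 = 5.67×10⁻⁸·1.624×10¹⁰/613.

α/ε ≈ 1.50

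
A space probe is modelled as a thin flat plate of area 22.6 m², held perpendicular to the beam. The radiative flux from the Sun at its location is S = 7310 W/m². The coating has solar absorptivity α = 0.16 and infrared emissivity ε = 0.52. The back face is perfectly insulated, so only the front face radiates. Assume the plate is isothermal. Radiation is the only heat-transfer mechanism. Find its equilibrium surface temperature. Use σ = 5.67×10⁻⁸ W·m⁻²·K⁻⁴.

At equilibrium, absorbed power = emitted power.
Absorbing cross-section = A = 22.60 m²; emitting surface = A = 22.60 m² (ratio 1).
αS·A_cross = εσ·A_surf·T⁴  ⇒  T⁴ = αS/(ε·1σ).
T⁴ = 0.160·7310/(0.52·1·5.67×10⁻⁸) = 3.967×10¹⁰ K⁴.
T = (3.967×10¹⁰)^(1/4).

T ≈ 446 K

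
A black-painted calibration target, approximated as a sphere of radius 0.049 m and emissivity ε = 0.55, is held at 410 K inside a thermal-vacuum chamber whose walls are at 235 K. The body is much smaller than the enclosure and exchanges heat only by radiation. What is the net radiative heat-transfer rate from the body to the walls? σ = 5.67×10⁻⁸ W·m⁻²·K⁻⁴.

For a small grey body in a large enclosure: P_net = εσA(T_body⁴ − T_wall⁴).
A = 4πr² = 0.03017 m²; T_body⁴ − T_wall⁴ = 2.826×10¹⁰ − 3.050×10⁹ = 2.521×10¹⁰ K⁴.
|P_net| = 0.55·5.67×10⁻⁸·0.03017·2.521×10¹⁰.

P_net ≈ 23.7 W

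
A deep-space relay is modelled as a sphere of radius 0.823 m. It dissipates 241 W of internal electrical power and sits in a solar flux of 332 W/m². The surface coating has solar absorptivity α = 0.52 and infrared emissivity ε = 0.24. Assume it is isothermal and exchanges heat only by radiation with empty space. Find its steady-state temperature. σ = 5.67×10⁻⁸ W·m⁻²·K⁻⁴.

At steady state, absorbed solar power + internal power = radiated power.
Absorbed: α·S·A_cross = 0.52·332·2.128 = 367.4 W (cross-section πr²).
Total input = 367.4 + 241 = 608.4 W.
Radiated: εσ·A_surf·T⁴ with A_surf = 4πr² = 8.512 m².
T⁴ = 608.4/(0.24·5.67×10⁻⁸·8.512) = 5.252×10⁹ K⁴.

T ≈ 269 K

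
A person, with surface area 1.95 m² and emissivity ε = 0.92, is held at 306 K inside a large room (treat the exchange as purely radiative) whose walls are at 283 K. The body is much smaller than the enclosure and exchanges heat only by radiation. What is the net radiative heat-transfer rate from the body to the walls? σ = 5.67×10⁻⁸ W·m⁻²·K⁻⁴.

P_net ≈ 239 W

For a small grey body in a large enclosure: P_net = εσA(T_body⁴ − T_wall⁴).
A = 1.95 m²; T_body⁴ − T_wall⁴ = 8.768×10⁹ − 6.414×10⁹ = 2.353×10⁹ K⁴.
|P_net| = 0.92·5.67×10⁻⁸·1.950·2.353×10⁹.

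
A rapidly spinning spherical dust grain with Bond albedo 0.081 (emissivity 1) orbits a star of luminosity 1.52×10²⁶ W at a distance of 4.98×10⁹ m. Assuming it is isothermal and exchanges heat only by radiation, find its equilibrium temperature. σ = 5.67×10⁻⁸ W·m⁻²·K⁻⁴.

T ≈ 1190 K

First find the stellar flux at distance d: S = L/(4πd²) = 1.52×10²⁶/(4π·(4.98×10⁹)²) = 4.877×10⁵ W/m².
For an isothermal sphere, absorbed (1−a)S·πr² = emitted σ·4πr²·T⁴, so T⁴ = (1−a)S/(4σ).
T⁴ = 0.919·4.877×10⁵/(4·5.67×10⁻⁸) = 1.976×10¹² K⁴.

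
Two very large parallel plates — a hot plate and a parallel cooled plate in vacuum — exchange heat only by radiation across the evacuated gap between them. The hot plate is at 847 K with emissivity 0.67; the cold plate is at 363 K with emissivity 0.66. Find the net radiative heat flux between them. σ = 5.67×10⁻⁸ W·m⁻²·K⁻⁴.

q ≈ 14000 W/m²

For two infinite grey parallel plates, q = σ(T₁⁴ − T₂⁴)/(1/ε₁ + 1/ε₂ − 1).
T₁⁴ − T₂⁴ = 5.147×10¹¹ − 1.736×10¹⁰ = 4.973×10¹¹ K⁴.
1/ε₁ + 1/ε₂ − 1 = 1.493 + 1.515 − 1 = 2.008.
q = 5.67×10⁻⁸ × 4.973×10¹¹ / 2.008.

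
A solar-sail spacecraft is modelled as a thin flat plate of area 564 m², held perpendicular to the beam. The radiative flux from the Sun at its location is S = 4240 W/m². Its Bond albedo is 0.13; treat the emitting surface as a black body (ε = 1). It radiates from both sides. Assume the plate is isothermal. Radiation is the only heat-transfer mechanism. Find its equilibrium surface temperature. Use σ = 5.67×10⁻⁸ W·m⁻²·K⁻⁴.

T ≈ 425 K

At equilibrium, absorbed power = emitted power.
Absorbing cross-section = A = 564.0 m²; emitting surface = 2A = 1128 m² (ratio 2).
(1−a)S·A_cross = εσ·A_surf·T⁴  ⇒  T⁴ = (1−a)S/(2σ).
T⁴ = 0.870·4240/(2·5.67×10⁻⁸) = 3.253×10¹⁰ K⁴.
T = (3.253×10¹⁰)^(1/4).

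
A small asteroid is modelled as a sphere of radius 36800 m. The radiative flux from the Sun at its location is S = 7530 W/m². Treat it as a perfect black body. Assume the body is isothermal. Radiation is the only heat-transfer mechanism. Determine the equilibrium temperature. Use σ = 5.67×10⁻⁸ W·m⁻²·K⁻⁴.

T ≈ 427 K

At equilibrium, absorbed power = emitted power.
Absorbing cross-section = πr² = 4.254×10⁹ m²; emitting surface = 4πr² = 1.702×10¹⁰ m² (ratio 4).
S·A_cross = εσ·A_surf·T⁴  ⇒  T⁴ = S/(4σ).
T⁴ = 1.00·7530/(4·5.67×10⁻⁸) = 3.320×10¹⁰ K⁴.
T = (3.320×10¹⁰)^(1/4).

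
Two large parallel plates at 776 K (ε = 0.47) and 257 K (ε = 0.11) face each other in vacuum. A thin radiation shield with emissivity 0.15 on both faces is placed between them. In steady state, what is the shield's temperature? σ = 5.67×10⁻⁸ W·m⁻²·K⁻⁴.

T_s ≈ 699 K

In steady state the net flux on the hot side equals that on the cold side.
σ(T₁⁴−T_s⁴)/D₁ = σ(T_s⁴−T₂⁴)/D₂, with D₁ = 1/ε₁+1/ε_s−1 = 7.794, D₂ = 1/ε_s+1/ε₂−1 = 14.76.
Solve for T_s⁴: T_s⁴ = (D₂·T₁⁴ + D₁·T₂⁴)/(D₁+D₂) = 2.388×10¹¹ K⁴.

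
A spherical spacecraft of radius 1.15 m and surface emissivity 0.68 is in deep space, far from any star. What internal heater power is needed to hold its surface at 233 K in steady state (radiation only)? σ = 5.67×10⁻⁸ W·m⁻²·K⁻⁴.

P ≈ 1890 W

P = εσ·4πr²·T⁴.
4πr² = 16.62 m²; T⁴ = 2.947×10⁹ K⁴.
P = 0.68·5.67×10⁻⁸·16.62·2.947×10⁹.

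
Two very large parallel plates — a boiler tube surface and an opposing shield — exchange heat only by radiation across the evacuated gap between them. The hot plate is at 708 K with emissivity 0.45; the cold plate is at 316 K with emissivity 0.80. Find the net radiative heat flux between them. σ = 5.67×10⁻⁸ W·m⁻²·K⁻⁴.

q ≈ 5530 W/m²

For two infinite grey parallel plates, q = σ(T₁⁴ − T₂⁴)/(1/ε₁ + 1/ε₂ − 1).
T₁⁴ − T₂⁴ = 2.513×10¹¹ − 9.971×10⁹ = 2.413×10¹¹ K⁴.
1/ε₁ + 1/ε₂ − 1 = 2.222 + 1.250 − 1 = 2.472.
q = 5.67×10⁻⁸ × 2.413×10¹¹ / 2.472.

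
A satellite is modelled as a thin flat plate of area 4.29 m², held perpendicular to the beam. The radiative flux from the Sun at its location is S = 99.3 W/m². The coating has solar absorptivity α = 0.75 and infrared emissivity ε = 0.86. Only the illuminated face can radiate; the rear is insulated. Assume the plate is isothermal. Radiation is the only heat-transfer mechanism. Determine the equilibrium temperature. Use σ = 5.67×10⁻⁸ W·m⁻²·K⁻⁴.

T ≈ 198 K

At equilibrium, absorbed power = emitted power.
Absorbing cross-section = A = 4.290 m²; emitting surface = A = 4.290 m² (ratio 1).
αS·A_cross = εσ·A_surf·T⁴  ⇒  T⁴ = αS/(ε·1σ).
T⁴ = 0.750·99.3/(0.86·1·5.67×10⁻⁸) = 1.527×10⁹ K⁴.
T = (1.527×10⁹)^(1/4).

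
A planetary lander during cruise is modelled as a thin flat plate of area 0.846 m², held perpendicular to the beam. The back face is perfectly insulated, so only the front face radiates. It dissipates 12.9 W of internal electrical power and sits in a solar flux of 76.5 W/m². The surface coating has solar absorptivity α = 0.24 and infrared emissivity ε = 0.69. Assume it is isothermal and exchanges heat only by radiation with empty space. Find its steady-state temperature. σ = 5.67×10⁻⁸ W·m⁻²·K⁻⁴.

At steady state, absorbed solar power + internal power = radiated power.
Absorbed: α·S·A_cross = 0.24·76.5·0.8460 = 15.53 W (cross-section A).
Total input = 15.53 + 12.9 = 28.43 W.
Radiated: εσ·A_surf·T⁴ with A_surf = A = 0.8460 m².
T⁴ = 28.43/(0.69·5.67×10⁻⁸·0.8460) = 8.590×10⁸ K⁴.

T ≈ 171 K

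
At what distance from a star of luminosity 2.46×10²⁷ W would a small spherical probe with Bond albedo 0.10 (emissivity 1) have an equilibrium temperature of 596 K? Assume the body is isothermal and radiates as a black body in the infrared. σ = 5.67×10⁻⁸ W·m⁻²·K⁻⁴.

d ≈ 7.85×10¹⁰ m

For an isothermal black-emitting sphere, (1−a)S·πr² = σ·4πr²·T⁴ ⇒ S = 4σT⁴/(1−a).
S = 4·5.67×10⁻⁸·(596)⁴/0.900 = 31800 W/m².
Flux falls as S = L/(4πd²), so d = √(L/(4πS)) = √(2.46×10²⁷/(4π·31800)).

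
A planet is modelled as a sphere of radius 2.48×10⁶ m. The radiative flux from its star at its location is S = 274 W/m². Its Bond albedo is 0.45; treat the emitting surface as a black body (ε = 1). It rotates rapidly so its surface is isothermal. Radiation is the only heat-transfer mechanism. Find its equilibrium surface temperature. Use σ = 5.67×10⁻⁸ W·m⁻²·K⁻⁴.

At equilibrium, absorbed power = emitted power.
Absorbing cross-section = πr² = 1.932×10¹³ m²; emitting surface = 4πr² = 7.729×10¹³ m² (ratio 4).
(1−a)S·A_cross = εσ·A_surf·T⁴  ⇒  T⁴ = (1−a)S/(4σ).
T⁴ = 0.550·274/(4·5.67×10⁻⁸) = 6.645×10⁸ K⁴.
T = (6.645×10⁸)^(1/4).

T ≈ 161 K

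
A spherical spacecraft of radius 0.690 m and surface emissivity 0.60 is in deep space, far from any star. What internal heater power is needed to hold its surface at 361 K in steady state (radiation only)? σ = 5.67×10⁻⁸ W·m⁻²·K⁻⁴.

P = εσ·4πr²·T⁴.
4πr² = 5.983 m²; T⁴ = 1.698×10¹⁰ K⁴.
P = 0.60·5.67×10⁻⁸·5.983·1.698×10¹⁰.

P ≈ 3460 W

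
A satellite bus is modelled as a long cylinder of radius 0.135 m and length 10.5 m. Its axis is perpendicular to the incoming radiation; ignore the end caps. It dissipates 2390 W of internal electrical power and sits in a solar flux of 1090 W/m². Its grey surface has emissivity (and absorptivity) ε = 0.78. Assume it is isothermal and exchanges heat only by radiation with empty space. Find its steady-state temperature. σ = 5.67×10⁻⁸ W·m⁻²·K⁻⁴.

At steady state, absorbed solar power + internal power = radiated power.
Absorbed: α·S·A_cross = 0.78·1090·2.835 = 2410 W (cross-section 2rL).
Total input = 2410 + 2390 = 4800 W.
Radiated: εσ·A_surf·T⁴ with A_surf = 2πrL = 8.906 m².
T⁴ = 4800/(0.78·5.67×10⁻⁸·8.906) = 1.219×10¹⁰ K⁴.

T ≈ 332 K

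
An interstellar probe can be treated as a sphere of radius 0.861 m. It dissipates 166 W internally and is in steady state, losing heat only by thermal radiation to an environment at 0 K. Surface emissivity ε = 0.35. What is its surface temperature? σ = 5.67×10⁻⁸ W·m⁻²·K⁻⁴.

Steady state: internal power = radiated power, P = εσA T⁴.
Radiating area A = 4πr² = 9.316 m².
T⁴ = P/(εσA) = 166/(0.35·5.67×10⁻⁸·9.316) = 8.979×10⁸ K⁴.
T = (8.979×10⁸)^(1/4).

T ≈ 173 K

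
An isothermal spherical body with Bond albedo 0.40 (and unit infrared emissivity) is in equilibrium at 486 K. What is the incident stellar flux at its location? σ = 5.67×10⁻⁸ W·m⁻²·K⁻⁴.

(1−a)S·πr² = σ·4πr²·T⁴ ⇒ S = 4σT⁴/(1−a).
S = 4·5.67×10⁻⁸·5.579×10¹⁰/0.600.

S ≈ 21100 W/m²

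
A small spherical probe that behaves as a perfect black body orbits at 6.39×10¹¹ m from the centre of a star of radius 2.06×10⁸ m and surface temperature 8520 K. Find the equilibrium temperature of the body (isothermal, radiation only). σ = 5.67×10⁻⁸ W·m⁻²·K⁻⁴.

The star's surface emits σT_*⁴; at distance d the flux is S = σT_*⁴(R_*/d)².
S = 5.67×10⁻⁸·(8520)⁴·(2.06×10⁸/6.39×10¹¹)² = 31.05 W/m².
For an isothermal sphere T⁴ = (1−a)S/(4σ) = 1.369×10⁸ K⁴.

T ≈ 108 K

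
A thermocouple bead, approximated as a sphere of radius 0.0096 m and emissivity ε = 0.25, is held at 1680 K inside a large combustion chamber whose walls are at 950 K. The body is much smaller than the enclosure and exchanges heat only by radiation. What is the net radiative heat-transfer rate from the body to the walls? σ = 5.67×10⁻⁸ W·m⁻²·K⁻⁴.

For a small grey body in a large enclosure: P_net = εσA(T_body⁴ − T_wall⁴).
A = 4πr² = 0.001158 m²; T_body⁴ − T_wall⁴ = 7.966×10¹² − 8.145×10¹¹ = 7.151×10¹² K⁴.
|P_net| = 0.25·5.67×10⁻⁸·0.001158·7.151×10¹².

P_net ≈ 117 W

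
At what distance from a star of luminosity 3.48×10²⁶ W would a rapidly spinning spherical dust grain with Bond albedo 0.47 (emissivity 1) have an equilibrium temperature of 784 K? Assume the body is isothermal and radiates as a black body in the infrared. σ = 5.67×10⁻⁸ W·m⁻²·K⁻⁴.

For an isothermal black-emitting sphere, (1−a)S·πr² = σ·4πr²·T⁴ ⇒ S = 4σT⁴/(1−a).
S = 4·5.67×10⁻⁸·(784)⁴/0.530 = 1.617×10⁵ W/m².
Flux falls as S = L/(4πd²), so d = √(L/(4πS)) = √(3.48×10²⁶/(4π·1.617×10⁵)).

d ≈ 1.31×10¹⁰ m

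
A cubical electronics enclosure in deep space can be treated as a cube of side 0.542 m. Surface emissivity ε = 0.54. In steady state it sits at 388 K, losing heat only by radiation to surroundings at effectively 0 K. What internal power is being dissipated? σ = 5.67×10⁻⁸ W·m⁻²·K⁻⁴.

Steady state: P = εσA T⁴.
A = 6L² = 1.763 m²; T⁴ = (388)⁴ = 2.266×10¹⁰ K⁴.
P = 0.54 × 5.67×10⁻⁸ × 1.763 × 2.266×10¹⁰.

P ≈ 1220 W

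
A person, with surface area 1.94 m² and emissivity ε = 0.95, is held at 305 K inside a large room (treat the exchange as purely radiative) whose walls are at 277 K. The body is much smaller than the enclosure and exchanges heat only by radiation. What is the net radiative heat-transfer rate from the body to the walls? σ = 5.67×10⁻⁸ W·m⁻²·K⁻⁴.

P_net ≈ 289 W

For a small grey body in a large enclosure: P_net = εσA(T_body⁴ − T_wall⁴).
A = 1.94 m²; T_body⁴ − T_wall⁴ = 8.654×10⁹ − 5.887×10⁹ = 2.766×10⁹ K⁴.
|P_net| = 0.95·5.67×10⁻⁸·1.940·2.766×10⁹.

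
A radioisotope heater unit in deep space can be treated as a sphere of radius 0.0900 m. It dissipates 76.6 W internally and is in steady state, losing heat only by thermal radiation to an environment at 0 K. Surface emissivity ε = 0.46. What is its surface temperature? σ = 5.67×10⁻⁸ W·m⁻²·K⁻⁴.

T ≈ 412 K

Steady state: internal power = radiated power, P = εσA T⁴.
Radiating area A = 4πr² = 0.1018 m².
T⁴ = P/(εσA) = 76.6/(0.46·5.67×10⁻⁸·0.1018) = 2.885×10¹⁰ K⁴.
T = (2.885×10¹⁰)^(1/4).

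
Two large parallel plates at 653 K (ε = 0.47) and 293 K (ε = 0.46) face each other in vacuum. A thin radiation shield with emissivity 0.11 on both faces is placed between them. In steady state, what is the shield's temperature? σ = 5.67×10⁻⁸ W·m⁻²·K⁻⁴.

T_s ≈ 555 K

In steady state the net flux on the hot side equals that on the cold side.
σ(T₁⁴−T_s⁴)/D₁ = σ(T_s⁴−T₂⁴)/D₂, with D₁ = 1/ε₁+1/ε_s−1 = 10.22, D₂ = 1/ε_s+1/ε₂−1 = 10.26.
Solve for T_s⁴: T_s⁴ = (D₂·T₁⁴ + D₁·T₂⁴)/(D₁+D₂) = 9.479×10¹⁰ K⁴.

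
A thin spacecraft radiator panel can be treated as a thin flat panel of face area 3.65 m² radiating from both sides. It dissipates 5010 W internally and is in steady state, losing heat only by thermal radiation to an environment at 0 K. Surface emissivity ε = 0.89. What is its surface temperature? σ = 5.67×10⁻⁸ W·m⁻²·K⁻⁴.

Steady state: internal power = radiated power, P = εσA T⁴.
Radiating area A = 2·3.65 = 7.300 m².
T⁴ = P/(εσA) = 5010/(0.89·5.67×10⁻⁸·7.300) = 1.360×10¹⁰ K⁴.
T = (1.360×10¹⁰)^(1/4).

T ≈ 341 K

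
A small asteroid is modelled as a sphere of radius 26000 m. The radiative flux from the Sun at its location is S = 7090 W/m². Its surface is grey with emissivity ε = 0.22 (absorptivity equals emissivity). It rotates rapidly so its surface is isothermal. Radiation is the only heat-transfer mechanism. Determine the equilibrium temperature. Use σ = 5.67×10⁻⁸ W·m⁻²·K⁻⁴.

At equilibrium, absorbed power = emitted power.
Absorbing cross-section = πr² = 2.124×10⁹ m²; emitting surface = 4πr² = 8.495×10⁹ m² (ratio 4).
εS·A_cross = εσ·A_surf·T⁴  ⇒  T⁴ = S/(4σ)   (ε cancels).
T⁴ = 7090/(4·5.67×10⁻⁸) = 3.126×10¹⁰ K⁴.
T = (3.126×10¹⁰)^(1/4).

T ≈ 420 K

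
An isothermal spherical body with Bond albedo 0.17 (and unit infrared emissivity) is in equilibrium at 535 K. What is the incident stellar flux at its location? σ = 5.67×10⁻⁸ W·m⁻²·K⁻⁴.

(1−a)S·πr² = σ·4πr²·T⁴ ⇒ S = 4σT⁴/(1−a).
S = 4·5.67×10⁻⁸·8.192×10¹⁰/0.830.

S ≈ 22400 W/m²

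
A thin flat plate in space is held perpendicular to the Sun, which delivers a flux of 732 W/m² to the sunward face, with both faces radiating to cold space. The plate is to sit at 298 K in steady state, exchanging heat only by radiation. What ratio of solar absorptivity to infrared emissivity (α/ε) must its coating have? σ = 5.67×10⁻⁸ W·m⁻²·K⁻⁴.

α/ε ≈ 1.22

Balance: αS·A = εσ·2A·T⁴ ⇒ α/ε = 2σT⁴/S.
α/ε = 2·5.67×10⁻⁸·(298)⁴/732 = 2·5.67×10⁻⁸·7.886×10⁹/732.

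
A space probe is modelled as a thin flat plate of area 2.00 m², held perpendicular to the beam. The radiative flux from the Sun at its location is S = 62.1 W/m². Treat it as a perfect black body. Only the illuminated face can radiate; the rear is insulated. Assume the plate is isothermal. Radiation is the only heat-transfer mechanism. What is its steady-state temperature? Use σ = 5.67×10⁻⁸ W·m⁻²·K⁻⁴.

T ≈ 182 K

At equilibrium, absorbed power = emitted power.
Absorbing cross-section = A = 2.000 m²; emitting surface = A = 2.000 m² (ratio 1).
S·A_cross = εσ·A_surf·T⁴  ⇒  T⁴ = S/(1σ).
T⁴ = 1.00·62.1/(1·5.67×10⁻⁸) = 1.095×10⁹ K⁴.
T = (1.095×10⁹)^(1/4).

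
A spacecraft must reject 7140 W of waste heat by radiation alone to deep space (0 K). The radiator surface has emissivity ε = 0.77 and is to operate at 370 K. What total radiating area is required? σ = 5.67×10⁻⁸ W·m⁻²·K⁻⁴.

A ≈ 8.73 m²

P = εσA T⁴ ⇒ A = P/(εσT⁴).
T⁴ = 1.874×10¹⁰ K⁴.
A = 7140/(0.77 × 5.67×10⁻⁸ × 1.874×10¹⁰).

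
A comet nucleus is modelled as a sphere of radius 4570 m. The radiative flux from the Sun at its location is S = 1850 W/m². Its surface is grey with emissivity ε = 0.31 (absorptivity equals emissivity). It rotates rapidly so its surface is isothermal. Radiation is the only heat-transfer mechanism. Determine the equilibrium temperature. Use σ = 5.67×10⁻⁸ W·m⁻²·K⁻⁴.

T ≈ 301 K

At equilibrium, absorbed power = emitted power.
Absorbing cross-section = πr² = 6.561×10⁷ m²; emitting surface = 4πr² = 2.624×10⁸ m² (ratio 4).
εS·A_cross = εσ·A_surf·T⁴  ⇒  T⁴ = S/(4σ)   (ε cancels).
T⁴ = 1850/(4·5.67×10⁻⁸) = 8.157×10⁹ K⁴.
T = (8.157×10⁹)^(1/4).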